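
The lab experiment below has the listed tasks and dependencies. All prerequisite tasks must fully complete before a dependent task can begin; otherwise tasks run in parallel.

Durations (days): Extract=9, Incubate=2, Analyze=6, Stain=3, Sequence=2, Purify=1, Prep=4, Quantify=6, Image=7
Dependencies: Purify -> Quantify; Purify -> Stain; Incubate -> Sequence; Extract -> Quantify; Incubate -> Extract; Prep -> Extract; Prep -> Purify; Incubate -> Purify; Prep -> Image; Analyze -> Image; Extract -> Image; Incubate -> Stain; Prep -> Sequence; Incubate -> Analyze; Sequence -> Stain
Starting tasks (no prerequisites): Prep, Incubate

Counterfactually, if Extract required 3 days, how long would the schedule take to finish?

As given, the longest chain is Prep→Extract→Image = 4+9+7 = 20, so the finish is 20 days.
Extract lies on that path, so at 3 days the path becomes 14 days.
New critical path: Incubate→Analyze→Image = 2+6+7 = 15 ⇒ 15 days.

15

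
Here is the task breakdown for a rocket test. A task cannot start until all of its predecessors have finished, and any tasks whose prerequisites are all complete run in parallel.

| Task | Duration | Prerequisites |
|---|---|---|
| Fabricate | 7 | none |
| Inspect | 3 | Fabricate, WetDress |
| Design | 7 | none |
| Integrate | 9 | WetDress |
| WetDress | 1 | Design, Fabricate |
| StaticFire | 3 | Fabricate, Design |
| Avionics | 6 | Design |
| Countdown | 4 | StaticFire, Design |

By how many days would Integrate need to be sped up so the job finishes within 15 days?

2

Current finish: 17 days; target: 15.
Integrate is on every critical path, so each day cut from Integrate cuts the finish by one (this holds down to a finish of 14).
Need 17 − 15 = 2 days off Integrate → Integrate becomes 7 days, finish becomes 15.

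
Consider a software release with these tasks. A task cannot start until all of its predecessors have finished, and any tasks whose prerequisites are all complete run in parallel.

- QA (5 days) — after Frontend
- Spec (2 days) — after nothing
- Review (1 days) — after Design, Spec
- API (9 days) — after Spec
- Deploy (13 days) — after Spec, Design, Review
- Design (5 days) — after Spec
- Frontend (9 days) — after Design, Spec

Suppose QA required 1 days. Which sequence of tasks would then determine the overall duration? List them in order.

Actual critical path: Spec→Design→Frontend→QA = 2+5+9+5 = 21 ⇒ 21 days.
Since QA is critical, the -4 change carries straight to that chain (now 17 days).
New critical path: Spec→Design→Review→Deploy = 2+5+1+13 = 21 ⇒ 21 days.

Spec, Design, Review, Deploy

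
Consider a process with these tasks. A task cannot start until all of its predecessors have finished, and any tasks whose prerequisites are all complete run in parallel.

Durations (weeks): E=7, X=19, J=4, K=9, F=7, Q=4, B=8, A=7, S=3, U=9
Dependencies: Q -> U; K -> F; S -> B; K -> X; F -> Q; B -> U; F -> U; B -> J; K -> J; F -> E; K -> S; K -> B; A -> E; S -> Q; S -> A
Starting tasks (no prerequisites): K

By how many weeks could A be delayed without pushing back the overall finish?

The longest chain is K→S→B→U = 9+3+8+9 = 29; overall finish 29 weeks.
Longest path through A: 26 weeks (earliest finish 19, latest finish 22).
Float = 29 − 26 = 3.

3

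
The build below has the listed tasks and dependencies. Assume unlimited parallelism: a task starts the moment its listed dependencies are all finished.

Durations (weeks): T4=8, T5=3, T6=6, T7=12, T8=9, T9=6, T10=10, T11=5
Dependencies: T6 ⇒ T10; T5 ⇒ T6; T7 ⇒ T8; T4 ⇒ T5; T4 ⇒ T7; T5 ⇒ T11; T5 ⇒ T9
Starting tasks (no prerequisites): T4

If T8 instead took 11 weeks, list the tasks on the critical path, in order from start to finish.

T4, T7, T8

The binding path is T4→T7→T8 = 8+12+9 = 29; finish at 29 weeks.
T8 lies on that path, so at 11 weeks the path becomes 31 weeks.
The critical path is still T4→T7→T8; finish is now 31 weeks.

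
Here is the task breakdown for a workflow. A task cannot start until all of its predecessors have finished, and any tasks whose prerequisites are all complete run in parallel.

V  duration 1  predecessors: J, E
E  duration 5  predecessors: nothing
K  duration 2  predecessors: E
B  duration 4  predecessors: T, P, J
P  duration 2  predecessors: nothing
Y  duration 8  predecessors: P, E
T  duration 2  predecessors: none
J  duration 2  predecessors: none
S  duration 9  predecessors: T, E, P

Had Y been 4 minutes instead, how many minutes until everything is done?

Critical path before the change: E→S = 5+9 = 14 giving 14 minutes.
Y is off the critical path — its longest chain is 13 minutes, giving 1 of slack.
The critical path is still E→S; finish is now 14 minutes.

14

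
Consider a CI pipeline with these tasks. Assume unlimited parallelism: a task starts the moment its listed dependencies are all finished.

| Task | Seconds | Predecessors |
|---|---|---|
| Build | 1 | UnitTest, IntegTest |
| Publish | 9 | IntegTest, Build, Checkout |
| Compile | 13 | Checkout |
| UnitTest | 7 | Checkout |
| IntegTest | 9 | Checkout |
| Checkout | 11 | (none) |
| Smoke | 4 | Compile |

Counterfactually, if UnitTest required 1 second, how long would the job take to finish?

30

Baseline: Checkout→IntegTest→Build→Publish = 11+9+1+9 = 30 → 30 seconds.
UnitTest has 2 seconds of float (longest path through it is 28).
The critical path is still Checkout→IntegTest→Build→Publish; finish is now 30 seconds.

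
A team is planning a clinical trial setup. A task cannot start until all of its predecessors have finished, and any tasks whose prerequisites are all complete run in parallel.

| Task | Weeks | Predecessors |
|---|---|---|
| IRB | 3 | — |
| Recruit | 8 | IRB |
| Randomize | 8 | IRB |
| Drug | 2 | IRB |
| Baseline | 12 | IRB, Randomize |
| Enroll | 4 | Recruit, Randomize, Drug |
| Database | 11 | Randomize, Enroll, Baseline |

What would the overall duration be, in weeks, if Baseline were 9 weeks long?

As given, the longest chain is IRB→Randomize→Baseline→Database = 3+8+12+11 = 34, so the finish is 34 weeks.
Baseline lies on that path, so at 9 weeks the path becomes 31 weeks.
No other chain overtakes it, so the finish is 31 weeks.

31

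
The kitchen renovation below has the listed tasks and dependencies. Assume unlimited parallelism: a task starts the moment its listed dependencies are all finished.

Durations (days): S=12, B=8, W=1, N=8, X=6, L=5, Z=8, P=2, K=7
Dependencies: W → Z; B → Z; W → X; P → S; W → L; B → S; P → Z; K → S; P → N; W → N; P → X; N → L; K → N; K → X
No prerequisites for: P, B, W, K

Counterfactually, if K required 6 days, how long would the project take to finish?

20

The binding path is K→N→L = 7+8+5 = 20; finish at 20 days.
K lies on that path, so at 6 days the path becomes 19 days.
The binding chain switches to B→S = 8+12 = 20; finish 20 days.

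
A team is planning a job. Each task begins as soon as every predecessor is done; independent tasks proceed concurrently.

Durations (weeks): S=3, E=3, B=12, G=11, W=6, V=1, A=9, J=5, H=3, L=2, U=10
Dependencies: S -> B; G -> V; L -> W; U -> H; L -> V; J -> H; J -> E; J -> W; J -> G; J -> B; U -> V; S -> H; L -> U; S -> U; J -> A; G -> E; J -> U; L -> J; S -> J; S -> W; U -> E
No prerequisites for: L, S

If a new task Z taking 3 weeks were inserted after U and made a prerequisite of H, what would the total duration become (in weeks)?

Originally the project takes 22 weeks.
With Z inserted, H now waits for max(U, J, S, Z).
New critical path: S→J→U→Z→H = 3+5+10+3+3 = 24 ⇒ 24 weeks.

24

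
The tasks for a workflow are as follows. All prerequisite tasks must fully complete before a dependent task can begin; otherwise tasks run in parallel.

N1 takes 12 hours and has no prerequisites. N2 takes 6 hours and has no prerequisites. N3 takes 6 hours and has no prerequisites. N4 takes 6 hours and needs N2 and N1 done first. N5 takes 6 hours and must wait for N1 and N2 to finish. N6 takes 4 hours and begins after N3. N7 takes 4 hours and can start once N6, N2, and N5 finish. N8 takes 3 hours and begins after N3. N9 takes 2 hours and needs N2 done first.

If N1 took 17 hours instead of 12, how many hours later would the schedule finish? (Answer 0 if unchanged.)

The binding path is N1→N5→N7 = 12+6+4 = 22; finish at 22 hours.
N1 is on the critical path; changing it to 17 makes that path 27 hours.
That remains the longest chain; total 27 hours.
Change in finish: 27 − 22 = +5 hours.

5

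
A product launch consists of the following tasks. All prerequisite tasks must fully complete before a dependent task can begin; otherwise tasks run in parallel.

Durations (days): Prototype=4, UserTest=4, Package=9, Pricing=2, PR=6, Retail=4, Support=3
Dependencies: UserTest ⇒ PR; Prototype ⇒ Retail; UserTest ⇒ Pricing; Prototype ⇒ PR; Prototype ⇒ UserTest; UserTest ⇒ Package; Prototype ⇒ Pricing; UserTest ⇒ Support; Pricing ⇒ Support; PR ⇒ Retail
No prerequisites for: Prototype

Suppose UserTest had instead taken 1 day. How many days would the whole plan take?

15

The binding path is Prototype→UserTest→PR→Retail = 4+4+6+4 = 18; finish at 18 days.
UserTest is on the critical path; changing it to 1 makes that path 15 days.
No other chain overtakes it, so the finish is 15 days.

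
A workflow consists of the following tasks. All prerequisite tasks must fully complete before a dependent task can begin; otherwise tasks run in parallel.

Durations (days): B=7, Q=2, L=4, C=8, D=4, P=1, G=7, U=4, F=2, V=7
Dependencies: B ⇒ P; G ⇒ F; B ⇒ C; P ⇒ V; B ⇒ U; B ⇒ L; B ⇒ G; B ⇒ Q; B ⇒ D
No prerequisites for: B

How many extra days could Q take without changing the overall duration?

7

The longest chain is B→G→F = 7+7+2 = 16; overall finish 16 days.
The longest chain containing Q totals 9 days.
Slack of Q = 14 − 7 = 7 days.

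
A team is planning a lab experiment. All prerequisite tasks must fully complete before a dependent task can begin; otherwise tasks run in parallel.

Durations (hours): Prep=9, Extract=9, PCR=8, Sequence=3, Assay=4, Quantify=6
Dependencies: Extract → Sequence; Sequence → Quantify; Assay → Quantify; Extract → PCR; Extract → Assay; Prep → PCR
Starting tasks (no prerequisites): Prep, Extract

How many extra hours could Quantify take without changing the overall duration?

0

Extract→Assay→Quantify = 9+4+6 = 19 sets the makespan at 19 hours.
The longest chain containing Quantify totals 19 hours.
Float = 19 − 19 = 0.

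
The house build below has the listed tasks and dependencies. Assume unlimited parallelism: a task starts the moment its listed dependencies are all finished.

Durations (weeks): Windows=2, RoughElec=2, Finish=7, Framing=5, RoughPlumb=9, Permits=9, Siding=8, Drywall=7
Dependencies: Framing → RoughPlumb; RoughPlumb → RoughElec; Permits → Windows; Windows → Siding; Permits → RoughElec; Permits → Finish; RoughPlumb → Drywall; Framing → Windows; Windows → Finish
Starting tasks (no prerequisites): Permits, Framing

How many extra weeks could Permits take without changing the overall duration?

The longest chain is Framing→RoughPlumb→Drywall = 5+9+7 = 21; overall finish 21 weeks.
The longest chain containing Permits totals 19 weeks.
Slack of Permits = 2 − 0 = 2 weeks.

2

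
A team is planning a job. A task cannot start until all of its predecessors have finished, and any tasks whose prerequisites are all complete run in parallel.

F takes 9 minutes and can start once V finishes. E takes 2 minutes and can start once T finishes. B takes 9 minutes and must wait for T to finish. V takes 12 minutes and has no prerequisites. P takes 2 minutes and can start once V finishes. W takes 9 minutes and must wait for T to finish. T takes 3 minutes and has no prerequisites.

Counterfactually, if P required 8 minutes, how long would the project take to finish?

As given, the longest chain is V→F = 12+9 = 21, so the finish is 21 minutes.
P is off the critical path — its longest chain is 14 minutes, giving 7 of slack.
That remains the longest chain; total 21 minutes.

21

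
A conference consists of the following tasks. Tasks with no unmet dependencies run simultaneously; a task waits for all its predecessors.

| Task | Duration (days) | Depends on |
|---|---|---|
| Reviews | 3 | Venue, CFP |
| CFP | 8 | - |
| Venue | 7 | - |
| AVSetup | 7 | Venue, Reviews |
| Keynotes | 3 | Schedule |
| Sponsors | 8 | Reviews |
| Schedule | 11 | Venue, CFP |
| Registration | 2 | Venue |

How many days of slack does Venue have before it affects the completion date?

CFP→Schedule→Keynotes = 8+11+3 = 22 sets the makespan at 22 days.
The longest chain containing Venue totals 21 days.
Slack of Venue = 1 − 0 = 1 day.

1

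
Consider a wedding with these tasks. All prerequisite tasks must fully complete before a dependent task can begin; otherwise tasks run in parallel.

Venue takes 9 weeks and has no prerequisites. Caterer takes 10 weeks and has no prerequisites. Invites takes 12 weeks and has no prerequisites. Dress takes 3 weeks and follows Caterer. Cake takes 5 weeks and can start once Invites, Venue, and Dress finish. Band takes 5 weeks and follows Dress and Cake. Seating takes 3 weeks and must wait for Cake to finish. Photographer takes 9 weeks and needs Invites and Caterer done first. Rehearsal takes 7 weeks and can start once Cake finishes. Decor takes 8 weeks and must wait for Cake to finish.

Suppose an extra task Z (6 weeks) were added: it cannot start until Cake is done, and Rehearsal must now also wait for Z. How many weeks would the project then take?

31

Originally the project takes 26 weeks.
With Z inserted, Rehearsal now waits for max(Cake, Z).
New critical path: Caterer→Dress→Cake→Z→Rehearsal = 10+3+5+6+7 = 31 ⇒ 31 weeks.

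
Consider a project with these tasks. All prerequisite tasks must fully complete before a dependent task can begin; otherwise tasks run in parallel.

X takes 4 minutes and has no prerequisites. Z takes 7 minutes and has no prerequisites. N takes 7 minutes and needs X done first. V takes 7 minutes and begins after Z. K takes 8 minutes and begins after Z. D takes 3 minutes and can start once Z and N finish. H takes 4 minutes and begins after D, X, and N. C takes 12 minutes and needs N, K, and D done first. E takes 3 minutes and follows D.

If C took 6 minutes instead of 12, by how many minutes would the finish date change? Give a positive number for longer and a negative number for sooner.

As given, the longest chain is Z→K→C = 7+8+12 = 27, so the finish is 27 minutes.
Since C is critical, the -6 change carries straight to that chain (now 21 minutes).
No other chain overtakes it, so the finish is 21 minutes.
Change in finish: 21 − 27 = -6 minutes.

-6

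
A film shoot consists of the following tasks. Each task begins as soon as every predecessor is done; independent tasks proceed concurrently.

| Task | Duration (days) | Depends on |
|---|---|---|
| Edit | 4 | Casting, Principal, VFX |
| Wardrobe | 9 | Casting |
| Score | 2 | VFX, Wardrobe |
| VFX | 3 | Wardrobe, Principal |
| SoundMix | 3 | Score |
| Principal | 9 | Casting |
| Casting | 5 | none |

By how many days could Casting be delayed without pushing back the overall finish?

Casting→Wardrobe→VFX→Score→SoundMix = 5+9+3+2+3 = 22 sets the makespan at 22 days.
Casting finishes as early as 5 and must finish by 5.
So Casting can slip 5 − 5 = 0 days.

0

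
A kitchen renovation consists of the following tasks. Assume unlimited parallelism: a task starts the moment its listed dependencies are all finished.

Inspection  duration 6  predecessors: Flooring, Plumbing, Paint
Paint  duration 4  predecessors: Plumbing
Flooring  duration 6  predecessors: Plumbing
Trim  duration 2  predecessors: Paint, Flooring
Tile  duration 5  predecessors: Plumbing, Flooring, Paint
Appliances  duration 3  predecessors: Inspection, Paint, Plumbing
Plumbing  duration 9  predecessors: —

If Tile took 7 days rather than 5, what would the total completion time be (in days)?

Actual critical path: Plumbing→Flooring→Inspection→Appliances = 9+6+6+3 = 24 ⇒ 24 days.
Tile is off the critical path — its longest chain is 20 days, giving 4 of slack.
The critical path is still Plumbing→Flooring→Inspection→Appliances; finish is now 24 days.

24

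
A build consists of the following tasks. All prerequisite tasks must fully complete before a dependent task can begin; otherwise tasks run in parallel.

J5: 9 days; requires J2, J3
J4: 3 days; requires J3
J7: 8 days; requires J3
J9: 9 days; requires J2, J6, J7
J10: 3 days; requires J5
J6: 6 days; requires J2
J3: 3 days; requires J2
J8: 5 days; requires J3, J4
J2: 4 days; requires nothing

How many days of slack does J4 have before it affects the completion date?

Critical path: J2→J3→J7→J9 = 4+3+8+9 = 24, so the finish is 24 days.
The longest chain containing J4 totals 15 days.
Slack of J4 = 16 − 7 = 9 days.

9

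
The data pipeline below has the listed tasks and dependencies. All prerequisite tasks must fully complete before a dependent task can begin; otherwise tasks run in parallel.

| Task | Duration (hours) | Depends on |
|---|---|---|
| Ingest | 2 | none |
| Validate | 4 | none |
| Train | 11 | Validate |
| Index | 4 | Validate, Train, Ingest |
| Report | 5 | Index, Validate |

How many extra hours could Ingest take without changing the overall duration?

13

Critical path: Validate→Train→Index→Report = 4+11+4+5 = 24, so the finish is 24 hours.
Ingest finishes as early as 2 and must finish by 15.
So Ingest can slip 15 − 2 = 13 hours.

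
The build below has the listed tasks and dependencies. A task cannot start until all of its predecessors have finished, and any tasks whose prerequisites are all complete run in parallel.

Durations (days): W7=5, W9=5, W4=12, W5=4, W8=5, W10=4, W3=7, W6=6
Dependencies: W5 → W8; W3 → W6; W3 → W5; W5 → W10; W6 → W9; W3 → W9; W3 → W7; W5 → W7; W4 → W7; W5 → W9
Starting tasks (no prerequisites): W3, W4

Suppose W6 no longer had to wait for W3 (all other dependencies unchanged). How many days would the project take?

17

Original critical path: W3→W6→W9 = 7+6+5 = 18 ⇒ 18 days.
Without W3→W6, W6's earliest start moves from 7 to 0.
After: W4→W7 = 12+5 = 17 → 17 days.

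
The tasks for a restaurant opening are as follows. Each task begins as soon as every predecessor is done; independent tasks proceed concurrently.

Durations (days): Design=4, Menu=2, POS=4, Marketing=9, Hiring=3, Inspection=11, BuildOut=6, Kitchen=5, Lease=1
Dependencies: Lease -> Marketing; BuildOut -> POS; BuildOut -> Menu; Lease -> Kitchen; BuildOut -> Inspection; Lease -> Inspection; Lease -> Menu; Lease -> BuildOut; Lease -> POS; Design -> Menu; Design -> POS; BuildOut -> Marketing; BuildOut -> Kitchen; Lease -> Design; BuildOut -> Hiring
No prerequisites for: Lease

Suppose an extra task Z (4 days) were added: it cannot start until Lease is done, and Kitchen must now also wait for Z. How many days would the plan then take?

18

Originally the plan takes 18 days.
With Z inserted, Kitchen now waits for max(BuildOut, Lease, Z).
New critical path: Lease→BuildOut→Inspection = 1+6+11 = 18 ⇒ 18 days.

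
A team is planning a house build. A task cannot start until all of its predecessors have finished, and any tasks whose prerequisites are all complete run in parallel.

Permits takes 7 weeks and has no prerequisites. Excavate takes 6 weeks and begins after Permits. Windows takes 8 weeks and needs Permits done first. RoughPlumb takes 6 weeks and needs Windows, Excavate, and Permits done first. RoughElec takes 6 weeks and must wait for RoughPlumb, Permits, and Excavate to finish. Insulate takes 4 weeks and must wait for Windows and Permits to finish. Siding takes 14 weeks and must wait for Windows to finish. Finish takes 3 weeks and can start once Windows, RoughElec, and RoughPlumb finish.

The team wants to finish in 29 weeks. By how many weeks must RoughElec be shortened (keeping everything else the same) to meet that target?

Current finish: 30 weeks; target: 29.
RoughElec is on every critical path, so each week cut from RoughElec cuts the finish by one (this holds down to a finish of 29).
Need 30 − 29 = 1 week off RoughElec → RoughElec becomes 5 weeks, finish becomes 29.

1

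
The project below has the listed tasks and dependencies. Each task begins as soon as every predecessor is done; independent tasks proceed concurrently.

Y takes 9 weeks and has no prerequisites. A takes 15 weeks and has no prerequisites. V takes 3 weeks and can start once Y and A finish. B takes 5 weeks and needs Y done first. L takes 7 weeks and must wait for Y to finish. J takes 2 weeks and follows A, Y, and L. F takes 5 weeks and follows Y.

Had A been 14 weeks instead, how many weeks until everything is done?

Baseline: A→V = 15+3 = 18 → 18 weeks.
Since A is critical, the -1 change carries straight to that chain (now 17 weeks).
The binding chain switches to Y→L→J = 9+7+2 = 18; finish 18 weeks.

18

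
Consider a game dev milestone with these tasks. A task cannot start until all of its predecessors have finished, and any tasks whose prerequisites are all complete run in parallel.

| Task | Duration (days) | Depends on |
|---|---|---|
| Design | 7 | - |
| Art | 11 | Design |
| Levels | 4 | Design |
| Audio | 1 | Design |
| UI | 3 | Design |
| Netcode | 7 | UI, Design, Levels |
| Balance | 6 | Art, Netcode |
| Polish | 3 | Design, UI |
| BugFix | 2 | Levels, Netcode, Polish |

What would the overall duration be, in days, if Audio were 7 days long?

24

The binding path is Design→Art→Balance = 7+11+6 = 24; finish at 24 days.
Audio has 16 days of float (longest path through it is 8).
No other chain overtakes it, so the finish is 24 days.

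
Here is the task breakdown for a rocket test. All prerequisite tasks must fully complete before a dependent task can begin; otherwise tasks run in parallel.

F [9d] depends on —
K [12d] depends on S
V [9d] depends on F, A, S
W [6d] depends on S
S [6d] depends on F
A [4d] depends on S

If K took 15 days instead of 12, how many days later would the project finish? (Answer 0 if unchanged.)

2

Baseline: F→S→A→V = 9+6+4+9 = 28 → 28 days.
K is off the critical path — its longest chain is 27 days, giving 1 of slack.
New critical path: F→S→K = 9+6+15 = 30 ⇒ 30 days.
Change in finish: 30 − 28 = +2 days.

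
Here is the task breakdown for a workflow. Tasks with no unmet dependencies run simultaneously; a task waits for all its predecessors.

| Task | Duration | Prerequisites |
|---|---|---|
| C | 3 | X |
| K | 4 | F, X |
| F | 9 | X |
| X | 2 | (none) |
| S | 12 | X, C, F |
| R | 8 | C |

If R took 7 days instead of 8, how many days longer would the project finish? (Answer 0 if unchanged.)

0

As given, the longest chain is X→F→S = 2+9+12 = 23, so the finish is 23 days.
The longest path through R is only 13 days, so R has float 10.
No other chain overtakes it, so the finish is 23 days.
Change in finish: 23 − 23 = +0 days.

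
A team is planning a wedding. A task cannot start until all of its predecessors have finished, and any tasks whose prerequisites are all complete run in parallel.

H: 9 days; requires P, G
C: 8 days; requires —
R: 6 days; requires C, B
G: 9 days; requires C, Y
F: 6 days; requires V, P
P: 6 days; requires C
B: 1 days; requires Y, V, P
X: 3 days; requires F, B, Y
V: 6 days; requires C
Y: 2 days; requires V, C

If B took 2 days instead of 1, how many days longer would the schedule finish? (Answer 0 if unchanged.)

0

The binding path is C→V→Y→G→H = 8+6+2+9+9 = 34; finish at 34 days.
The longest path through B is only 23 days, so B has float 11.
That remains the longest chain; total 34 days.
Change in finish: 34 − 34 = +0 days.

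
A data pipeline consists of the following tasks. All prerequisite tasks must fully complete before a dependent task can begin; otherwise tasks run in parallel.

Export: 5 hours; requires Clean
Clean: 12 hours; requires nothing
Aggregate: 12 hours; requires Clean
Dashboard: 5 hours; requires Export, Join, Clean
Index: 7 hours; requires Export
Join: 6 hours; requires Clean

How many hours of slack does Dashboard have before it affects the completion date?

1

Critical path: Clean→Aggregate = 12+12 = 24, so the finish is 24 hours.
Dashboard finishes as early as 23 and must finish by 24.
Slack of Dashboard = 19 − 18 = 1 hour.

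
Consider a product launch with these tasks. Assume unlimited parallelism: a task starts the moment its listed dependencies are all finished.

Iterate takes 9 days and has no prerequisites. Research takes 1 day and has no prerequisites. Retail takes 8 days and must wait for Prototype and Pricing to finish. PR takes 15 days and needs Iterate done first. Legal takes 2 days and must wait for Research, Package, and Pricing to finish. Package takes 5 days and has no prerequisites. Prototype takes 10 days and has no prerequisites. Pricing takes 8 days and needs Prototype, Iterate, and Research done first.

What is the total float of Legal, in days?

The longest chain is Prototype→Pricing→Retail = 10+8+8 = 26; overall finish 26 days.
The longest chain containing Legal totals 20 days.
So Legal can slip 26 − 20 = 6 days.

6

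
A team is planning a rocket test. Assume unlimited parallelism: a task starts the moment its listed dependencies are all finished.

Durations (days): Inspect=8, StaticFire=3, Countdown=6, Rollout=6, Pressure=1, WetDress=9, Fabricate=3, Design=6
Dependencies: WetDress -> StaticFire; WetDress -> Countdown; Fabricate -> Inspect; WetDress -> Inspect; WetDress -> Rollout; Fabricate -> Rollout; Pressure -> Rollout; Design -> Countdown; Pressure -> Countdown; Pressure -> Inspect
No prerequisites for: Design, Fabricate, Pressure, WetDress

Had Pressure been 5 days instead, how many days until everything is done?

Baseline: WetDress→Inspect = 9+8 = 17 → 17 days.
The longest path through Pressure is only 9 days, so Pressure has float 8.
No other chain overtakes it, so the finish is 17 days.

17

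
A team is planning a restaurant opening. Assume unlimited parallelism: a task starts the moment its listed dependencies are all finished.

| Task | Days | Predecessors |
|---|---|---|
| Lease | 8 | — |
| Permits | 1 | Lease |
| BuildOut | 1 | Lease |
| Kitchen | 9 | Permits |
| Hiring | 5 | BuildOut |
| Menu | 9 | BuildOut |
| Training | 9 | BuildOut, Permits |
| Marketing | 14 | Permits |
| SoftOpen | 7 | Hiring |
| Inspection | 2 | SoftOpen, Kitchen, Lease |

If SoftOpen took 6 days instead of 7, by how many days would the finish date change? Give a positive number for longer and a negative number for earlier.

0

Critical path before the change: Lease→BuildOut→Hiring→SoftOpen→Inspection = 8+1+5+7+2 = 23 giving 23 days.
Since SoftOpen is critical, the -1 change carries straight to that chain (now 22 days).
Now Lease→Permits→Marketing = 8+1+14 = 23 is longest, so the finish becomes 23 days.
Change in finish: 23 − 23 = +0 days.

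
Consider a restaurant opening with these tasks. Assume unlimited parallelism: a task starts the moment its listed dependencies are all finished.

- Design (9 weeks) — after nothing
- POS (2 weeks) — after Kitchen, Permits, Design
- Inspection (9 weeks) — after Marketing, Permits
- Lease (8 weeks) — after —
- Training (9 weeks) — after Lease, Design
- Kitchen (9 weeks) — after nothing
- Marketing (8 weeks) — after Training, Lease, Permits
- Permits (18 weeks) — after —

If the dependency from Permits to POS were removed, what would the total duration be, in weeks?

35

Before: longest chain Permits→Marketing→Inspection = 18+8+9 = 35, finish 35.
Without Permits→POS, POS's earliest start moves from 18 to 9.
New critical path: Permits→Marketing→Inspection = 18+8+9 = 35 ⇒ 35 weeks.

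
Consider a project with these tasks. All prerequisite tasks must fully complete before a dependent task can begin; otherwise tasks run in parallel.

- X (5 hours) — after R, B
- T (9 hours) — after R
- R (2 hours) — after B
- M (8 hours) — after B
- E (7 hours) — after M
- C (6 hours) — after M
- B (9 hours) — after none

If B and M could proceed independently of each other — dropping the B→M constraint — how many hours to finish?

20

Before: longest chain B→M→E = 9+8+7 = 24, finish 24.
Without B→M, M's earliest start moves from 9 to 0.
After: B→R→T = 9+2+9 = 20 → 20 hours.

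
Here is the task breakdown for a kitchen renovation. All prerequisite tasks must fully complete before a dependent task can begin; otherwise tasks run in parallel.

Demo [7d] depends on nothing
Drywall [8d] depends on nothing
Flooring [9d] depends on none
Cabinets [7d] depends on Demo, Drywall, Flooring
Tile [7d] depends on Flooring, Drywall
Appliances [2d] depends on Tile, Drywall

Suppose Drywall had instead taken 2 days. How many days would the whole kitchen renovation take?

18

Critical path before the change: Flooring→Tile→Appliances = 9+7+2 = 18 giving 18 days.
Drywall has 1 day of float (longest path through it is 17).
That remains the longest chain; total 18 days.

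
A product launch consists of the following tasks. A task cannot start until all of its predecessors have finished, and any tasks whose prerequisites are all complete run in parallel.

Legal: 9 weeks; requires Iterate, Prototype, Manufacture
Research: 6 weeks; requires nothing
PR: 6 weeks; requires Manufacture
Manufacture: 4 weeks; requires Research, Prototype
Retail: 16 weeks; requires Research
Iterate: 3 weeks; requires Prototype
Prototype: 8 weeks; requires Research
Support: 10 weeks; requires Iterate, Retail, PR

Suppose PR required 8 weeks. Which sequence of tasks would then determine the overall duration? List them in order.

Research, Prototype, Manufacture, PR, Support

The binding path is Research→Prototype→Manufacture→PR→Support = 6+8+4+6+10 = 34; finish at 34 weeks.
Since PR is critical, the +2 change carries straight to that chain (now 36 weeks).
The critical path is still Research→Prototype→Manufacture→PR→Support; finish is now 36 weeks.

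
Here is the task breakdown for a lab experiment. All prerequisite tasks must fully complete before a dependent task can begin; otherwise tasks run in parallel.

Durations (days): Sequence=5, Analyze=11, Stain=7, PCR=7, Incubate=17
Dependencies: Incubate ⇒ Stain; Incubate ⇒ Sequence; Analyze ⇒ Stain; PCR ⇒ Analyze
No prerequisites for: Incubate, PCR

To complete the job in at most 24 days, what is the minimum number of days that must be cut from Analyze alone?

1

Current finish: 25 days; target: 24.
Analyze is on every critical path, so each day cut from Analyze cuts the finish by one (this holds down to a finish of 24).
Need 25 − 24 = 1 day off Analyze → Analyze becomes 10 days, finish becomes 24.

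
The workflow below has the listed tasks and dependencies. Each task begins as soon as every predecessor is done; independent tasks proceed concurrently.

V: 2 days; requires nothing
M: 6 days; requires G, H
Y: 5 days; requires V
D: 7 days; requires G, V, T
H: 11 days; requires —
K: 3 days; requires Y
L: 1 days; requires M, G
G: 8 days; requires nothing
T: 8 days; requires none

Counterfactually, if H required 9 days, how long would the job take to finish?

16

As given, the longest chain is H→M→L = 11+6+1 = 18, so the finish is 18 days.
H is on the critical path; changing it to 9 makes that path 16 days.
No other chain overtakes it, so the finish is 16 days.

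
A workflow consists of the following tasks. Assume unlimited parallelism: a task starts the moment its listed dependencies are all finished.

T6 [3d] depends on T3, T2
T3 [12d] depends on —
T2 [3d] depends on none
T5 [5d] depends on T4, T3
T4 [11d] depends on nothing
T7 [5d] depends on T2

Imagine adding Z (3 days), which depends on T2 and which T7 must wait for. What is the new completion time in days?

17

Originally the job takes 17 days.
With Z inserted, T7 now waits for max(T2, Z).
New critical path: T3→T5 = 12+5 = 17 ⇒ 17 days.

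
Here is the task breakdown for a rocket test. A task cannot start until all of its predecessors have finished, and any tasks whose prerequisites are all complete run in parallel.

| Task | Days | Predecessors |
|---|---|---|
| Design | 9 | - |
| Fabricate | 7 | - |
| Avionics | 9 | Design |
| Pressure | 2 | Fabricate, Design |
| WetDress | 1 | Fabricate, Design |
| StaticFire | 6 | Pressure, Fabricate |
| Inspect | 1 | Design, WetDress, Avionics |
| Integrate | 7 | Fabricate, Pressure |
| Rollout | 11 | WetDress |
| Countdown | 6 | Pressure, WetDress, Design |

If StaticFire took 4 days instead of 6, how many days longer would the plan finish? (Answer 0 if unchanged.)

0

Critical path before the change: Design→WetDress→Rollout = 9+1+11 = 21 giving 21 days.
StaticFire has 4 days of float (longest path through it is 17).
No other chain overtakes it, so the finish is 21 days.
Change in finish: 21 − 21 = +0 days.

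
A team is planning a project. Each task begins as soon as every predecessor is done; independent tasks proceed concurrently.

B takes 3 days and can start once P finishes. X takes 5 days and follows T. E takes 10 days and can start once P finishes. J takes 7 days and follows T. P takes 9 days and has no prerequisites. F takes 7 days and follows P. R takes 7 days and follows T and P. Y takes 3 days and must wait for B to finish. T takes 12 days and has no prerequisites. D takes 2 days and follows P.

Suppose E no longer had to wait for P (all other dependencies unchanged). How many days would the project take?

Original critical path: T→R = 12+7 = 19 ⇒ 19 days.
Without P→E, E's earliest start moves from 9 to 0.
The longest chain is now T→R = 12+7 = 19, so the project takes 19 days.

19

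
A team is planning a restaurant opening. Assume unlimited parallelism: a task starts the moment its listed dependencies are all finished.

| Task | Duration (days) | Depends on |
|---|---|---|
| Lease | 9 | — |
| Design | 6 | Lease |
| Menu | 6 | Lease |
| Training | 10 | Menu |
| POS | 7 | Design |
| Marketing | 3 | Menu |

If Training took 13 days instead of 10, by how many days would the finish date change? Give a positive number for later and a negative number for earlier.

Actual critical path: Lease→Menu→Training = 9+6+10 = 25 ⇒ 25 days.
Training lies on that path, so at 13 days the path becomes 28 days.
The critical path is still Lease→Menu→Training; finish is now 28 days.
Change in finish: 28 − 25 = +3 days.

3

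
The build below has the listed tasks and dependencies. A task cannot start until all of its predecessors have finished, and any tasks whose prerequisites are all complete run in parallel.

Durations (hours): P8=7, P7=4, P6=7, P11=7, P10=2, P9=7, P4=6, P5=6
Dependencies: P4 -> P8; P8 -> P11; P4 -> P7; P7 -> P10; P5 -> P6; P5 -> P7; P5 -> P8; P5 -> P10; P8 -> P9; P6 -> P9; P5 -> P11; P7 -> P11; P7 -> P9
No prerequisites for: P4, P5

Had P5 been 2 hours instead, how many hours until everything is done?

Actual critical path: P5→P6→P9 = 6+7+7 = 20 ⇒ 20 hours.
P5 is on the critical path; changing it to 2 makes that path 16 hours.
Now P4→P8→P9 = 6+7+7 = 20 is longest, so the finish becomes 20 hours.

20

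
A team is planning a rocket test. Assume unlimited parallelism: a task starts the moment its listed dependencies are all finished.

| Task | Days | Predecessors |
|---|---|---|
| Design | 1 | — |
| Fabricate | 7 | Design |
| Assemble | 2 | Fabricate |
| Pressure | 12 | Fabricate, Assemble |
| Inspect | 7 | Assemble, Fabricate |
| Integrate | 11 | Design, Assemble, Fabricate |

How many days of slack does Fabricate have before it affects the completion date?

Critical path: Design→Fabricate→Assemble→Pressure = 1+7+2+12 = 22, so the finish is 22 days.
Longest path through Fabricate: 22 days (earliest finish 8, latest finish 8).
So Fabricate can slip 8 − 8 = 0 days.

0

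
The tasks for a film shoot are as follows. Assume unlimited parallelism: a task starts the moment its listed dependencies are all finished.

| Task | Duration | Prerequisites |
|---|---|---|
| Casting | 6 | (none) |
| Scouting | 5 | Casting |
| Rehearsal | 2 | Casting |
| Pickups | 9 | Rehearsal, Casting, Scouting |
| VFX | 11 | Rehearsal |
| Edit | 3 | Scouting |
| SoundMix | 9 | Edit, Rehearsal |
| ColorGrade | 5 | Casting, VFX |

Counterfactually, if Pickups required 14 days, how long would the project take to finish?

Baseline: Casting→Rehearsal→VFX→ColorGrade = 6+2+11+5 = 24 → 24 days.
The longest path through Pickups is only 20 days, so Pickups has float 4.
The binding chain switches to Casting→Scouting→Pickups = 6+5+14 = 25; finish 25 days.

25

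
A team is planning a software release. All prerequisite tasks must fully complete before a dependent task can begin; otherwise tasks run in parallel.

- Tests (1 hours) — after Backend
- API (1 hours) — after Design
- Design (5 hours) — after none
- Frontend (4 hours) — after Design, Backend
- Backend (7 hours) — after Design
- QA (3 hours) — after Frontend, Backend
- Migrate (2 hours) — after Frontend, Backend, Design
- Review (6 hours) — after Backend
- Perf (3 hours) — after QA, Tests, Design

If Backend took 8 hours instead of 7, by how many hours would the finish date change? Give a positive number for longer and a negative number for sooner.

1

Critical path before the change: Design→Backend→Frontend→QA→Perf = 5+7+4+3+3 = 22 giving 22 hours.
Backend lies on that path, so at 8 hours the path becomes 23 hours.
That remains the longest chain; total 23 hours.
Change in finish: 23 − 22 = +1 hours.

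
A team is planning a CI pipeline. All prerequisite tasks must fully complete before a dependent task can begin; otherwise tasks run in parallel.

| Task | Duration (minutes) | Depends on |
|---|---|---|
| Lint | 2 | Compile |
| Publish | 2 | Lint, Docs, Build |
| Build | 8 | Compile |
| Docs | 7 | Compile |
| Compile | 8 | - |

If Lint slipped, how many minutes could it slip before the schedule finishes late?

Compile→Build→Publish = 8+8+2 = 18 sets the makespan at 18 minutes.
Lint finishes as early as 10 and must finish by 16.
Slack of Lint = 14 − 8 = 6 minutes.

6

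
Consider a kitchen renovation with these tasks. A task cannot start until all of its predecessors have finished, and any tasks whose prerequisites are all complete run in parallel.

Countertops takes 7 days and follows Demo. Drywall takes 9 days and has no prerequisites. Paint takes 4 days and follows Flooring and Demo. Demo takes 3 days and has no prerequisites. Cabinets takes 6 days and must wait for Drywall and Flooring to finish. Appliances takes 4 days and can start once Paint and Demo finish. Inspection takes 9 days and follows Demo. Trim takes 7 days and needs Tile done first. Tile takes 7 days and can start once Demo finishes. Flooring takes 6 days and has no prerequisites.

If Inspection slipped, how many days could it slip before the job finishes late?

Critical path: Demo→Tile→Trim = 3+7+7 = 17, so the finish is 17 days.
Longest path through Inspection: 12 days (earliest finish 12, latest finish 17).
Slack of Inspection = 8 − 3 = 5 days.

5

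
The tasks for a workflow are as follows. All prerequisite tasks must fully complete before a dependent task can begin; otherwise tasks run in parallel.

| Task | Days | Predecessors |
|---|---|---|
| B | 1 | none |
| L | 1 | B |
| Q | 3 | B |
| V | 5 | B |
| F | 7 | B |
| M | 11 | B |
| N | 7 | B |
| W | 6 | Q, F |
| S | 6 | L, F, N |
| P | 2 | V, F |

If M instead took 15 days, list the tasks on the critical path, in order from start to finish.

B, M

Actual critical path: B→F→W = 1+7+6 = 14 ⇒ 14 days.
The longest path through M is only 12 days, so M has float 2.
The binding chain switches to B→M = 1+15 = 16; finish 16 days.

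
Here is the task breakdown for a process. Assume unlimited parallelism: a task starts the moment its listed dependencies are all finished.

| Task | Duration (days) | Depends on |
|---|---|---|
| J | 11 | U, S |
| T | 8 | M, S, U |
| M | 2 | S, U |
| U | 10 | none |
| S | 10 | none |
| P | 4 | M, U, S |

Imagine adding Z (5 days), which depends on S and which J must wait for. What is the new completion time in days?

26

Originally the job takes 21 days.
With Z inserted, J now waits for max(U, S, Z).
New critical path: S→Z→J = 10+5+11 = 26 ⇒ 26 days.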